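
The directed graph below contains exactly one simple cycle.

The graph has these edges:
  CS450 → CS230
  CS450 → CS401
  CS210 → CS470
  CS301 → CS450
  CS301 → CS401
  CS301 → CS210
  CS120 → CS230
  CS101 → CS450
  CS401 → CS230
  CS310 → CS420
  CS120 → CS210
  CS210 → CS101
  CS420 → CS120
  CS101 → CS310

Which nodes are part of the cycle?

CS101, CS120, CS210, CS310, CS420

DFS with gray/black marking from CS210:
CS210 gray
  CS470 gray
  CS470 black
  CS101 gray
    CS450 gray
      CS401 gray
        CS230 gray
        CS230 black
      CS401 black
      CS450→CS230: CS230 black — skip
    CS450 black
    CS310 gray
      CS420 gray
        CS120 gray
          CS120→CS210: CS210 is gray → back edge
Back edge closes the cycle CS210 → CS101 → CS310 → CS420 → CS120 → CS210; its vertices are {CS101, CS120, CS210, CS310, CS420}.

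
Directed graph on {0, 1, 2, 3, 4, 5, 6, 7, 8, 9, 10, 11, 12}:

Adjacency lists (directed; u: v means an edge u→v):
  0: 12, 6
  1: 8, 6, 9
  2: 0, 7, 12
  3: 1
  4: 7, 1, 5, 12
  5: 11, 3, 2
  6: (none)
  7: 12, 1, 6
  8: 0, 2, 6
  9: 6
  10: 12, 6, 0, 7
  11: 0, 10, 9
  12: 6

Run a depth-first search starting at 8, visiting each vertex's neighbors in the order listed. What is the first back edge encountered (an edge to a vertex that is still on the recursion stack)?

DFS from 8 (visiting each vertex's neighbors in the order listed); mark gray on enter, black on exit:
8 gray
  0 gray
    12 gray
      6 gray
      6 black
    12 black
    0→6: 6 black — skip
  0 black
  2 gray
    2→0: 0 black — skip
    7 gray
      7→12: 12 black — skip
      1 gray
        1→8: 8 is gray → back edge
First back edge: 1 → 8.

1->8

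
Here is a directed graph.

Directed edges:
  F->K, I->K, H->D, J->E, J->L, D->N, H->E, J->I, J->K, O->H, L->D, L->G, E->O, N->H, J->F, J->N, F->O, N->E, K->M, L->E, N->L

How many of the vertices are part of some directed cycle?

6

A vertex is on a directed cycle iff it belongs to a strongly connected component of size ≥ 2 (or has a self-loop).
The vertices on cycles are {D, E, H, L, N, O} — 6 in total.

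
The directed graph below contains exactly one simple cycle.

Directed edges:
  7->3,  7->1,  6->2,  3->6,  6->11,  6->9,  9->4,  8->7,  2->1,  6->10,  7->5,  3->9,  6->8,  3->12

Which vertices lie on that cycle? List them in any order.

DFS with gray/black marking from 7:
7 gray
  3 gray
    6 gray
      11 gray
      11 black
      10 gray
      10 black
      8 gray
        8→7: 7 is gray → back edge
Back edge closes the cycle 7 → 3 → 6 → 8 → 7; its vertices are {3, 6, 7, 8}.

3, 6, 7, 8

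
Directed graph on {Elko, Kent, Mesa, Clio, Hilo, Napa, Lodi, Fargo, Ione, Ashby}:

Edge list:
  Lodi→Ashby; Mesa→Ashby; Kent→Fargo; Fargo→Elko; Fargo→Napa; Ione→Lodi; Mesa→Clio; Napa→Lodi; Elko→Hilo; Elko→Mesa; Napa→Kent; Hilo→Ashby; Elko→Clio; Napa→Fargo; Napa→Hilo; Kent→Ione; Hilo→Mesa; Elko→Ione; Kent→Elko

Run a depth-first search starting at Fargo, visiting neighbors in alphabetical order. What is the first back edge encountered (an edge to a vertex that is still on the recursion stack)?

DFS from Fargo (visiting neighbors in alphabetical order); mark gray on enter, black on exit:
Fargo gray
  Elko gray
    Clio gray
    Clio black
    Hilo gray
      Ashby gray
      Ashby black
      Mesa gray
        Mesa→Ashby: Ashby black — skip
        Mesa→Clio: Clio black — skip
      Mesa black
    Hilo black
    Ione gray
      Lodi gray
        Lodi→Ashby: Ashby black — skip
      Lodi black
    Ione black
    Elko→Mesa: Mesa black — skip
  Elko black
  Napa gray
    Napa→Fargo: Fargo is gray → back edge
First back edge: Napa → Fargo.

Napa->Fargo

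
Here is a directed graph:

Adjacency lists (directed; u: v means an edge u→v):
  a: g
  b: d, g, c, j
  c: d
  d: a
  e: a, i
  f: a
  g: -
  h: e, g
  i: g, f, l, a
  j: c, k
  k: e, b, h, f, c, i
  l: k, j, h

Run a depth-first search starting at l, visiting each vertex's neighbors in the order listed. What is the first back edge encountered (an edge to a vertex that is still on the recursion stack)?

DFS from l (visiting each vertex's neighbors in the order listed); mark gray on enter, black on exit:
l gray
  k gray
    e gray
      a gray
        g gray
        g black
      a black
      i gray
        i→g: g black — skip
        f gray
          f→a: a black — skip
        f black
        i→l: l is gray → back edge
First back edge: i → l.

i->l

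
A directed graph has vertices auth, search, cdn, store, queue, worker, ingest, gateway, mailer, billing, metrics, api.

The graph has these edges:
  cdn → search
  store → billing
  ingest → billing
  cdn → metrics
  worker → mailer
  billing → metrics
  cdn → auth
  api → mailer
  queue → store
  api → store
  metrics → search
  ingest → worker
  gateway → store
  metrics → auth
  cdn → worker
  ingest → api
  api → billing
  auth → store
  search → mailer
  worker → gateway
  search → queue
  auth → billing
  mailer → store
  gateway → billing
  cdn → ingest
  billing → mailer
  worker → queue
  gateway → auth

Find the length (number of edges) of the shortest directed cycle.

3

For each vertex v, BFS finds the shortest path from v back to v.
The shortest such closed walk is metrics → auth → billing → metrics, length 3.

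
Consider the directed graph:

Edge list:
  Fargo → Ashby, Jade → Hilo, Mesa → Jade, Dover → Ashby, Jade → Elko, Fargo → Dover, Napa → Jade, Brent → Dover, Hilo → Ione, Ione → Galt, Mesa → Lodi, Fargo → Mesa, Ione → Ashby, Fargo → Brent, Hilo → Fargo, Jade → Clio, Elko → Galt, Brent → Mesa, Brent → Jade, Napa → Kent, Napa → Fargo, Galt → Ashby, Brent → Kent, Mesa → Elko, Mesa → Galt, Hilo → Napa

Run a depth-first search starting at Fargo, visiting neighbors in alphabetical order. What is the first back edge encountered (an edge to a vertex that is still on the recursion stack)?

Hilo→Fargo

DFS from Fargo (visiting neighbors in alphabetical order); mark gray on enter, black on exit:
Fargo gray
  Ashby gray
  Ashby black
  Brent gray
    Dover gray
      Dover→Ashby: Ashby black — skip
    Dover black
    Jade gray
      Clio gray
      Clio black
      Elko gray
        Galt gray
          Galt→Ashby: Ashby black — skip
        Galt black
      Elko black
      Hilo gray
        Hilo→Fargo: Fargo is gray → back edge
First back edge: Hilo → Fargo.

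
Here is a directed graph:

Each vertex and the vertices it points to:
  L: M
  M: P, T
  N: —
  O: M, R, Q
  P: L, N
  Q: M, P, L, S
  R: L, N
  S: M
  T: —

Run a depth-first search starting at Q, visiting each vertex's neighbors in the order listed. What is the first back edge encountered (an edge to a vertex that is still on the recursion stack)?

DFS from Q (visiting each vertex's neighbors in the order listed); mark gray on enter, black on exit:
Q gray
  M gray
    P gray
      L gray
        L→M: M is gray → back edge
First back edge: L → M.

L->M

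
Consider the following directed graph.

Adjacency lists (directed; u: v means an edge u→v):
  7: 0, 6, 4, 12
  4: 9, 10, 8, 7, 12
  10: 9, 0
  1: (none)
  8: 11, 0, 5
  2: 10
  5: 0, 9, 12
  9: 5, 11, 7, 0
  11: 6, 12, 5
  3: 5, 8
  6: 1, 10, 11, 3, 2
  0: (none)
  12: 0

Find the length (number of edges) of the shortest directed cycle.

For each vertex v, BFS finds the shortest path from v back to v.
The shortest such closed walk is 4 → 7 → 4, length 2.

2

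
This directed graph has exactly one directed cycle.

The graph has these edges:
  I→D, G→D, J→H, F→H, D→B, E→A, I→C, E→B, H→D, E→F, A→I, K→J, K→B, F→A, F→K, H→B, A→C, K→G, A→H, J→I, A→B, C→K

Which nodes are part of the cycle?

DFS with gray/black marking from K:
K gray
  B gray
  B black
  G gray
    D gray
      D→B: B black — skip
    D black
  G black
  J gray
    I gray
      C gray
        C→K: K is gray → back edge
Back edge closes the cycle K → J → I → C → K; its vertices are {C, I, J, K}.

C, I, J, K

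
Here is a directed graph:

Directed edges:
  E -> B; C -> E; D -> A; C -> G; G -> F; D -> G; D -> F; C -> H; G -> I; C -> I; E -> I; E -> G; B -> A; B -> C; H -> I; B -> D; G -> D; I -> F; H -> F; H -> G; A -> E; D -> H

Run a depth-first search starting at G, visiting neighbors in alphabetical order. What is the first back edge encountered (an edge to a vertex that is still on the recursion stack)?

DFS from G (visiting neighbors in alphabetical order); mark gray on enter, black on exit:
G gray
  D gray
    A gray
      E gray
        B gray
          B→A: A is gray → back edge
First back edge: B → A.

B→A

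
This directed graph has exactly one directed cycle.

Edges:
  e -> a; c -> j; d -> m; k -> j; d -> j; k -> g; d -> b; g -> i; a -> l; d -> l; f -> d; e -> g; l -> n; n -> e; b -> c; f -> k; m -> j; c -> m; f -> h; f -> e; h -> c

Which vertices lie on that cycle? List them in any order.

DFS with gray/black marking from e:
e gray
  a gray
    l gray
      n gray
        n→e: e is gray → back edge
Back edge closes the cycle e → a → l → n → e; its vertices are {a, e, l, n}.

a, e, l, n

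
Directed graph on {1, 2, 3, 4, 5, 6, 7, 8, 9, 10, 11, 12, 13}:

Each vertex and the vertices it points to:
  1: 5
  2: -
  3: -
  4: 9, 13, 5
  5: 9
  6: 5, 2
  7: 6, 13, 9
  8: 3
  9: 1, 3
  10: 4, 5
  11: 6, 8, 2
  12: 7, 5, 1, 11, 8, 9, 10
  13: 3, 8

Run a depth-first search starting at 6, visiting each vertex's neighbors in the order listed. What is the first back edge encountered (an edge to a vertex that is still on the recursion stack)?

DFS from 6 (visiting each vertex's neighbors in the order listed); mark gray on enter, black on exit:
6 gray
  5 gray
    9 gray
      1 gray
        1→5: 5 is gray → back edge
First back edge: 1 → 5.

1->5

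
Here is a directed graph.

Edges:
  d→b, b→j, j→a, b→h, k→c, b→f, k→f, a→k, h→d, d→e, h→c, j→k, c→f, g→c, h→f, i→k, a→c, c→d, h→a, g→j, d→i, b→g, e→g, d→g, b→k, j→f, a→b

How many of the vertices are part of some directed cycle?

A vertex is on a directed cycle iff it belongs to a strongly connected component of size ≥ 2 (or has a self-loop).
The vertices on cycles are {a, b, c, d, e, g, h, i, j, k} — 10 in total.

10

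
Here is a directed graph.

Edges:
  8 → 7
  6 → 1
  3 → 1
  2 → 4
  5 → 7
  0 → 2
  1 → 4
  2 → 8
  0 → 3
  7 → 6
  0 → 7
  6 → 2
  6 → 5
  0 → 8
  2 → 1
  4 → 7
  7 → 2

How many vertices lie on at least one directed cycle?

A vertex is on a directed cycle iff it belongs to a strongly connected component of size ≥ 2 (or has a self-loop).
The vertices on cycles are {1, 2, 4, 5, 6, 7, 8} — 7 in total.

7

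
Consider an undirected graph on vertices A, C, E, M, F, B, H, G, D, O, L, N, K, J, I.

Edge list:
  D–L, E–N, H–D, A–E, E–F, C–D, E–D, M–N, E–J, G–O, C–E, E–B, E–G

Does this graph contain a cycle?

Yes

DFS, tracking each vertex's parent; an edge to a visited non-parent vertex closes a cycle.
Start from C:
visit C (parent –)
  visit E (parent C)
    visit B (parent E)
      B–E: parent, skip
    visit J (parent E)
      J–E: parent, skip
    E–C: parent, skip
    visit D (parent E)
      visit L (parent D)
        L–D: parent, skip
      visit H (parent D)
        H–D: parent, skip
      D–C: C visited and ≠ parent → cycle
Cycle: C – E – D – C.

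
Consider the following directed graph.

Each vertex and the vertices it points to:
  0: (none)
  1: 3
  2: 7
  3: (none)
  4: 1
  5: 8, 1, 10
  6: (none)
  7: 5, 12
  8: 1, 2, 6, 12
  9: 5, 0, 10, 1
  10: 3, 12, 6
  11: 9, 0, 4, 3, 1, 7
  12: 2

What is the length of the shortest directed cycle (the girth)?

For each vertex v, BFS finds the shortest path from v back to v.
The shortest such closed walk is 7 → 12 → 2 → 7, length 3.

3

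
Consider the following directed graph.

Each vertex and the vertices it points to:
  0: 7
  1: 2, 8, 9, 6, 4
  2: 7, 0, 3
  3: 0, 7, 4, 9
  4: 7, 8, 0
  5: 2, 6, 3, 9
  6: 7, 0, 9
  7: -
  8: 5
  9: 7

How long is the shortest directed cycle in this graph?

For each vertex v, BFS finds the shortest path from v back to v.
The shortest such closed walk is 8 → 5 → 3 → 4 → 8, length 4.

4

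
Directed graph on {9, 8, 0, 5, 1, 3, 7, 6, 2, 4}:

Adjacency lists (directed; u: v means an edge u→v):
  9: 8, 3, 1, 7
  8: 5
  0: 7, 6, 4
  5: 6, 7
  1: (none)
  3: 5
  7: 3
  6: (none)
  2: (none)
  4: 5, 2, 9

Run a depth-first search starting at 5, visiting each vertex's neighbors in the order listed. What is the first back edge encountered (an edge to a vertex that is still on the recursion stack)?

DFS from 5 (visiting each vertex's neighbors in the order listed); mark gray on enter, black on exit:
5 gray
  6 gray
  6 black
  7 gray
    3 gray
      3→5: 5 is gray → back edge
First back edge: 3 → 5.

3->5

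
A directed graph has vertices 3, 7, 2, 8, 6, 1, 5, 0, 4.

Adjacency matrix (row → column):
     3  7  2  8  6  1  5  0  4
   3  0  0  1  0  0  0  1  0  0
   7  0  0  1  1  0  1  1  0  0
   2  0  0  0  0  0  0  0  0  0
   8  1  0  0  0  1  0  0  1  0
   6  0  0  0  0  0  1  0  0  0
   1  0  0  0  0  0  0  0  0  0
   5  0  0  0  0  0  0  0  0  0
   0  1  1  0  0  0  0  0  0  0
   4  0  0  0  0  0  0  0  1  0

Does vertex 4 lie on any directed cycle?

No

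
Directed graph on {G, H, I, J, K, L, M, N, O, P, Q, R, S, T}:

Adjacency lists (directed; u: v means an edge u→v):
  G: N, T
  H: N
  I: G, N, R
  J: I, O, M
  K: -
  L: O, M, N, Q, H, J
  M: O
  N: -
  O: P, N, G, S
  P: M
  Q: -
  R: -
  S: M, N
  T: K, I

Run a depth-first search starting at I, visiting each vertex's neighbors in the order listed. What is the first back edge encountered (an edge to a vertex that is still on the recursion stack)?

DFS from I (visiting each vertex's neighbors in the order listed); mark gray on enter, black on exit:
I gray
  G gray
    N gray
    N black
    T gray
      K gray
      K black
      T→I: I is gray → back edge
First back edge: T → I.

T→I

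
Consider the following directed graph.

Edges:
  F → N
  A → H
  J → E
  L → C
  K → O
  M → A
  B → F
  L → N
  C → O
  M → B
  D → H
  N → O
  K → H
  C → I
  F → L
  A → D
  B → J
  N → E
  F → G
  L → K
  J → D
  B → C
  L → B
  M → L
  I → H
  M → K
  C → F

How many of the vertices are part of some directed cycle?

A vertex is on a directed cycle iff it belongs to a strongly connected component of size ≥ 2 (or has a self-loop).
The vertices on cycles are {B, C, F, L} — 4 in total.

4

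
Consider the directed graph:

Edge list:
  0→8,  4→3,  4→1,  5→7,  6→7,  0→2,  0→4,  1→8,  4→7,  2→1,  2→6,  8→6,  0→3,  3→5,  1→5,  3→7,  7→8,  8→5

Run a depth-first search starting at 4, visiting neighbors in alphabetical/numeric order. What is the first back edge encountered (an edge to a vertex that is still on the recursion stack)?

8->5

DFS from 4 (visiting neighbors in alphabetical/numeric order); mark gray on enter, black on exit:
4 gray
  1 gray
    5 gray
      7 gray
        8 gray
          8→5: 5 is gray → back edge
First back edge: 8 → 5.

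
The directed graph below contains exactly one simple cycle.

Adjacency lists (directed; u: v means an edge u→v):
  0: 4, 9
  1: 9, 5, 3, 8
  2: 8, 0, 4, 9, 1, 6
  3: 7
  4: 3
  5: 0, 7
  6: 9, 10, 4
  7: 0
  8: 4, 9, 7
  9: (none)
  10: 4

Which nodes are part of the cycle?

0, 3, 4, 7

DFS with gray/black marking from 0:
0 gray
  4 gray
    3 gray
      7 gray
        7→0: 0 is gray → back edge
Back edge closes the cycle 0 → 4 → 3 → 7 → 0; its vertices are {0, 3, 4, 7}.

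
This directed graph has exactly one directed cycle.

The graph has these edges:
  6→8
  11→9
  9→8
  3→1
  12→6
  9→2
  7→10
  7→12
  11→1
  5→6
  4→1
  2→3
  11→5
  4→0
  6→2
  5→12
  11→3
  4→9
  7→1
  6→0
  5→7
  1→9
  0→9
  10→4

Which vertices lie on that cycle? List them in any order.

1, 2, 3, 9

DFS with gray/black marking from 3:
3 gray
  1 gray
    9 gray
      8 gray
      8 black
      2 gray
        2→3: 3 is gray → back edge
Back edge closes the cycle 3 → 1 → 9 → 2 → 3; its vertices are {1, 2, 3, 9}.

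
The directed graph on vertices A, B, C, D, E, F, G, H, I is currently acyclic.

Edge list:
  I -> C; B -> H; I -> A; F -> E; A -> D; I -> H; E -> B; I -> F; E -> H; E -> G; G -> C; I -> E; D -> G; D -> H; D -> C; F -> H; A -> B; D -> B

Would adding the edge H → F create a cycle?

Yes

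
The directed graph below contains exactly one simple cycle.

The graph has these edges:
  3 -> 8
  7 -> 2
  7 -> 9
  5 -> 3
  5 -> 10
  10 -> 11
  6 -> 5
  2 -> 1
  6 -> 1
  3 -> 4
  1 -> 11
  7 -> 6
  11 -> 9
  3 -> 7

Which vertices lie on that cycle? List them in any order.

3, 5, 6, 7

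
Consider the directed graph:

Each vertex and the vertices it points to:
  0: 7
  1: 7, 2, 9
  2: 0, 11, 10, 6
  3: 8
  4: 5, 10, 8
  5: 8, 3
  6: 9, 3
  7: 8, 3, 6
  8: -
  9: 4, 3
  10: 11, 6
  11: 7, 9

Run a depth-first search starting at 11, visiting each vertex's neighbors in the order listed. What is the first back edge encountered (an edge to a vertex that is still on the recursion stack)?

DFS from 11 (visiting each vertex's neighbors in the order listed); mark gray on enter, black on exit:
11 gray
  7 gray
    8 gray
    8 black
    3 gray
      3→8: 8 black — skip
    3 black
    6 gray
      9 gray
        4 gray
          5 gray
            5→8: 8 black — skip
            5→3: 3 black — skip
          5 black
          10 gray
            10→11: 11 is gray → back edge
First back edge: 10 → 11.

10->11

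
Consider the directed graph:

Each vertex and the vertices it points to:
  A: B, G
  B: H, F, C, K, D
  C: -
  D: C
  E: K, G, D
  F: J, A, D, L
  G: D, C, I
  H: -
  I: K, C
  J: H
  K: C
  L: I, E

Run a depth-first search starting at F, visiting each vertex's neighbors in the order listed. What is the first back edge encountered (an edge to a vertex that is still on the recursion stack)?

B->F

DFS from F (visiting each vertex's neighbors in the order listed); mark gray on enter, black on exit:
F gray
  J gray
    H gray
    H black
  J black
  A gray
    B gray
      B→H: H black — skip
      B→F: F is gray → back edge
First back edge: B → F.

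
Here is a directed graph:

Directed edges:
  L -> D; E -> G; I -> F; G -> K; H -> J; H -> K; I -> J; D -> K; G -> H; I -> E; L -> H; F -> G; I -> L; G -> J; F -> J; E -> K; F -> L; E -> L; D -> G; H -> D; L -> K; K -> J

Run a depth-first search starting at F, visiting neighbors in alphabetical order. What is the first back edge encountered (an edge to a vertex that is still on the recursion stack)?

DFS from F (visiting neighbors in alphabetical order); mark gray on enter, black on exit:
F gray
  G gray
    H gray
      D gray
        D→G: G is gray → back edge
First back edge: D → G.

D->G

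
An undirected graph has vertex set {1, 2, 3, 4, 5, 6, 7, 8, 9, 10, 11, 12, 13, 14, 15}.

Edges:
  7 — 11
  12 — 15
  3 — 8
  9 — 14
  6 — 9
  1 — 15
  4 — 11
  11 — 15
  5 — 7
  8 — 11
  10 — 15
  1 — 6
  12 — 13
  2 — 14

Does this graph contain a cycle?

DFS, tracking each vertex's parent; an edge to a visited non-parent vertex closes a cycle.
Start from 13:
visit 13 (parent –)
  visit 12 (parent 13)
    12–13: parent, skip
    visit 15 (parent 12)
      15–12: parent, skip
      visit 10 (parent 15)
        10–15: parent, skip
      visit 1 (parent 15)
        1–15: parent, skip
        visit 6 (parent 1)
          6–1: parent, skip
          visit 9 (parent 6)
            visit 14 (parent 9)
              14–9: parent, skip
              visit 2 (parent 14)
                2–14: parent, skip
            9–6: parent, skip
      visit 11 (parent 15)
        visit 4 (parent 11)
          4–11: parent, skip
        11–15: parent, skip
        visit 7 (parent 11)
          visit 5 (parent 7)
            5–7: parent, skip
          7–11: parent, skip
        visit 8 (parent 11)
          visit 3 (parent 8)
            3–8: parent, skip
          8–11: parent, skip
No non-parent visited neighbor found — the graph is a forest.

No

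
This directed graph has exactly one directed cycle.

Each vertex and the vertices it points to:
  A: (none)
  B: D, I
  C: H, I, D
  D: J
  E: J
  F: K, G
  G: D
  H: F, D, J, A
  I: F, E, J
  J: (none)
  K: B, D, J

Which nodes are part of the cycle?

DFS with gray/black marking from F:
F gray
  K gray
    B gray
      D gray
        J gray
        J black
      D black
      I gray
        I→F: F is gray → back edge
Back edge closes the cycle F → K → B → I → F; its vertices are {B, F, I, K}.

B, F, I, K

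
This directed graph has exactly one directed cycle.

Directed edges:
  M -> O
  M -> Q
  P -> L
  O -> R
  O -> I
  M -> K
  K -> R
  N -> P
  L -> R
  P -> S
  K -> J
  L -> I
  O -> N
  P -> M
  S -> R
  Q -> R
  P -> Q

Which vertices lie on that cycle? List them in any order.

DFS with gray/black marking from P:
P gray
  Q gray
    R gray
    R black
  Q black
  S gray
    S→R: R black — skip
  S black
  L gray
    I gray
    I black
    L→R: R black — skip
  L black
  M gray
    K gray
      K→R: R black — skip
      J gray
      J black
    K black
    O gray
      O→I: I black — skip
      O→R: R black — skip
      N gray
        N→P: P is gray → back edge
Back edge closes the cycle P → M → O → N → P; its vertices are {M, N, O, P}.

M, N, O, P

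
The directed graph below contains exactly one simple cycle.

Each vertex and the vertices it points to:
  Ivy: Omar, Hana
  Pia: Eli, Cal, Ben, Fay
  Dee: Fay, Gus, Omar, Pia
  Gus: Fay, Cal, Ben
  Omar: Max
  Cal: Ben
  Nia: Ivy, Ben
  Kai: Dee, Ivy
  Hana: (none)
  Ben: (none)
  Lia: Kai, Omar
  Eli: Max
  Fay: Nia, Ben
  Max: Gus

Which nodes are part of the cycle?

Fay, Gus, Ivy, Max, Nia, Omar

DFS with gray/black marking from Ivy:
Ivy gray
  Omar gray
    Max gray
      Gus gray
        Fay gray
          Nia gray
            Nia→Ivy: Ivy is gray → back edge
Back edge closes the cycle Ivy → Omar → Max → Gus → Fay → Nia → Ivy; its vertices are {Fay, Gus, Ivy, Max, Nia, Omar}.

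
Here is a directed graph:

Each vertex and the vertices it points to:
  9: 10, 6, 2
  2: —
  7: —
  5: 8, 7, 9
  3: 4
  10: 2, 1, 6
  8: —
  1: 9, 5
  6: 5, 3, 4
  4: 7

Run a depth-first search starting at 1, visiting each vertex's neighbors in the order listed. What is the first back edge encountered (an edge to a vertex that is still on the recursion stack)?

DFS from 1 (visiting each vertex's neighbors in the order listed); mark gray on enter, black on exit:
1 gray
  9 gray
    10 gray
      2 gray
      2 black
      10→1: 1 is gray → back edge
First back edge: 10 → 1.

10->1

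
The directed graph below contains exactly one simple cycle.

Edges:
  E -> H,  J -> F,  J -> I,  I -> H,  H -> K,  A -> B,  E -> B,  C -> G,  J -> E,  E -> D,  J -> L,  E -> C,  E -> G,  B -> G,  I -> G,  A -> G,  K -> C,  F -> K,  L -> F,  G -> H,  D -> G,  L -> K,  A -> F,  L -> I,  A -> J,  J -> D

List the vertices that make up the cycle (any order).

C, G, H, K

DFS with gray/black marking from K:
K gray
  C gray
    G gray
      H gray
        H→K: K is gray → back edge
Back edge closes the cycle K → C → G → H → K; its vertices are {C, G, H, K}.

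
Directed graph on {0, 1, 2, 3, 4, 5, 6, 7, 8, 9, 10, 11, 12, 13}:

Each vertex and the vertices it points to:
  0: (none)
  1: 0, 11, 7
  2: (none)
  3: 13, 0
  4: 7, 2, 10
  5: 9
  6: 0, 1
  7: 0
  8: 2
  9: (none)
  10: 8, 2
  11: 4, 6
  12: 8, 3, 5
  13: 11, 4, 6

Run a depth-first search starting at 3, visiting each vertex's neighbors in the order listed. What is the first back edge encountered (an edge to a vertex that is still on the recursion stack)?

DFS from 3 (visiting each vertex's neighbors in the order listed); mark gray on enter, black on exit:
3 gray
  13 gray
    11 gray
      4 gray
        7 gray
          0 gray
          0 black
        7 black
        2 gray
        2 black
        10 gray
          8 gray
            8→2: 2 black — skip
          8 black
          10→2: 2 black — skip
        10 black
      4 black
      6 gray
        6→0: 0 black — skip
        1 gray
          1→0: 0 black — skip
          1→11: 11 is gray → back edge
First back edge: 1 → 11.

1→11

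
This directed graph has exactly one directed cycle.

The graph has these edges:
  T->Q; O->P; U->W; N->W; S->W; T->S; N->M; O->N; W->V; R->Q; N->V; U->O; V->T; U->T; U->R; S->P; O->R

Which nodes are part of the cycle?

S, T, V, W

DFS with gray/black marking from T:
T gray
  S gray
    W gray
      V gray
        V→T: T is gray → back edge
Back edge closes the cycle T → S → W → V → T; its vertices are {S, T, V, W}.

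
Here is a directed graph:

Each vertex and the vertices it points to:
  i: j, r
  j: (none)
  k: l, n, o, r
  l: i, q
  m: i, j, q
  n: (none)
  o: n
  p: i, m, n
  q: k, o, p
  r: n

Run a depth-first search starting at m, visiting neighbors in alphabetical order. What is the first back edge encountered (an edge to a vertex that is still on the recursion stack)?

DFS from m (visiting neighbors in alphabetical order); mark gray on enter, black on exit:
m gray
  i gray
    j gray
    j black
    r gray
      n gray
      n black
    r black
  i black
  m→j: j black — skip
  q gray
    k gray
      l gray
        l→i: i black — skip
        l→q: q is gray → back edge
First back edge: l → q.

l->q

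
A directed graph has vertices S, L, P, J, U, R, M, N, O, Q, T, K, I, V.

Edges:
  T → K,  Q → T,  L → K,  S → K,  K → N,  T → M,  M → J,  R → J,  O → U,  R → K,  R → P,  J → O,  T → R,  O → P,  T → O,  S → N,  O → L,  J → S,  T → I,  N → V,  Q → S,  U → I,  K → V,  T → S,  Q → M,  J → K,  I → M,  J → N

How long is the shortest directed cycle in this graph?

For each vertex v, BFS finds the shortest path from v back to v.
The shortest such closed walk is J → O → U → I → M → J, length 5.

5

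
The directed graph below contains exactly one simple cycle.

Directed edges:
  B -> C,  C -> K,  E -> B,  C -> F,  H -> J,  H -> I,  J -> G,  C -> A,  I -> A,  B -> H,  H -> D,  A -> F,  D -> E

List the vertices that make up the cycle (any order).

B, D, E, H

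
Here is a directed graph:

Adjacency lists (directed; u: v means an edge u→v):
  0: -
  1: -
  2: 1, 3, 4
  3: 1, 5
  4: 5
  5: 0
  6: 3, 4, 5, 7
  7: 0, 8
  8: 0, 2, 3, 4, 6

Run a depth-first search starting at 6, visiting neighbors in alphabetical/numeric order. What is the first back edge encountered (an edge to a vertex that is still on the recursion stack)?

8->6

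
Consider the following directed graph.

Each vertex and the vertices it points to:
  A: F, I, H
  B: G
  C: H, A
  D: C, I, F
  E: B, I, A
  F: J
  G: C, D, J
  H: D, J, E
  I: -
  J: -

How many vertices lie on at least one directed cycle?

7

A vertex is on a directed cycle iff it belongs to a strongly connected component of size ≥ 2 (or has a self-loop).
The vertices on cycles are {A, B, C, D, E, G, H} — 7 in total.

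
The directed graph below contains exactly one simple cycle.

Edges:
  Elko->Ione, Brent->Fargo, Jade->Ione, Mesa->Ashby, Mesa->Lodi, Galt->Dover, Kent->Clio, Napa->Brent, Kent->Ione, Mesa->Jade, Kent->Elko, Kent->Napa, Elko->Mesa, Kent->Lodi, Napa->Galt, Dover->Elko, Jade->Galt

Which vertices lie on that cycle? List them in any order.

Elko, Galt, Jade, Mesa, Dover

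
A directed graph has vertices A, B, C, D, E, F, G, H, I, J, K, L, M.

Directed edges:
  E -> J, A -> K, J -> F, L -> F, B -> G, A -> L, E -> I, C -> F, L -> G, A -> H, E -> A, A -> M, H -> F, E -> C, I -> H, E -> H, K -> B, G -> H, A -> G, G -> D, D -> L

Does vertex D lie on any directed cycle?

D is on a cycle iff D can reach itself via ≥1 edge.
D → L → G → D — yes.

Yes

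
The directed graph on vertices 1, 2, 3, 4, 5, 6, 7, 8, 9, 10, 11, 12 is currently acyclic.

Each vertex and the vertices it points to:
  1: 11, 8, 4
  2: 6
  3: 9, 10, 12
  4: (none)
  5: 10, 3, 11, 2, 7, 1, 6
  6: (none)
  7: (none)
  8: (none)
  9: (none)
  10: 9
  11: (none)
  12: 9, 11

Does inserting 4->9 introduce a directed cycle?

No

Adding 4→9 creates a cycle iff 9 can already reach 4.
Explore from 9: no path reaches 4. The graph stays acyclic.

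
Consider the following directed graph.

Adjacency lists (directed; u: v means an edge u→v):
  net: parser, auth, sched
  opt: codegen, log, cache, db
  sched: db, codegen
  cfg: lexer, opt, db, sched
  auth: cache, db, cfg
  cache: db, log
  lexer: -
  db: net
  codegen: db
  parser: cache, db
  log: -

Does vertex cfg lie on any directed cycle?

Yes

cfg is on a cycle iff cfg can reach itself via ≥1 edge.
cfg → db → net → auth → cfg — yes.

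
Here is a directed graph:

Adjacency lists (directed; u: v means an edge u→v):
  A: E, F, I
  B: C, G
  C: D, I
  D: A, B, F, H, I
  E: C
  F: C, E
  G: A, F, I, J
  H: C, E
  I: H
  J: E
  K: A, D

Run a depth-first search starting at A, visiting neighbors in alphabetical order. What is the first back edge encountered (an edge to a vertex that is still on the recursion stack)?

D→A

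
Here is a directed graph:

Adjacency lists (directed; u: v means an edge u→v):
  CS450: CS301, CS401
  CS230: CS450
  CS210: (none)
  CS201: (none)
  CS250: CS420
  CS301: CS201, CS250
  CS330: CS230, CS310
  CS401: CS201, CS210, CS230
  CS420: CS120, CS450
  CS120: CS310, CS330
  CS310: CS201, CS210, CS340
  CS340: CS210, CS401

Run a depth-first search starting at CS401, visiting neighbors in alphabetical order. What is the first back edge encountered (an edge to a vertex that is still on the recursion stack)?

CS340->CS401

DFS from CS401 (visiting neighbors in alphabetical order); mark gray on enter, black on exit:
CS401 gray
  CS201 gray
  CS201 black
  CS210 gray
  CS210 black
  CS230 gray
    CS450 gray
      CS301 gray
        CS301→CS201: CS201 black — skip
        CS250 gray
          CS420 gray
            CS120 gray
              CS310 gray
                CS310→CS201: CS201 black — skip
                CS310→CS210: CS210 black — skip
                CS340 gray
                  CS340→CS210: CS210 black — skip
                  CS340→CS401: CS401 is gray → back edge
First back edge: CS340 → CS401.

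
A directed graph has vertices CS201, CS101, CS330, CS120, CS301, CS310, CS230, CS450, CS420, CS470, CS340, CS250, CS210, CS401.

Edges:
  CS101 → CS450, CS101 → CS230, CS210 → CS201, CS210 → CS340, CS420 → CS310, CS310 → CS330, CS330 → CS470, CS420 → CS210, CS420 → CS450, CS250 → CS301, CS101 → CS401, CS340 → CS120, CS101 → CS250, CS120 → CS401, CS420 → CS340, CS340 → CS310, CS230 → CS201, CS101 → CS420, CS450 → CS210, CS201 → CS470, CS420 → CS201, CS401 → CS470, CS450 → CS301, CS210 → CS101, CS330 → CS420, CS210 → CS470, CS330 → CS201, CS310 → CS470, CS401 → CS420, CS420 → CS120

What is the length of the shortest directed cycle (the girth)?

3

For each vertex v, BFS finds the shortest path from v back to v.
The shortest such closed walk is CS101 → CS420 → CS210 → CS101, length 3.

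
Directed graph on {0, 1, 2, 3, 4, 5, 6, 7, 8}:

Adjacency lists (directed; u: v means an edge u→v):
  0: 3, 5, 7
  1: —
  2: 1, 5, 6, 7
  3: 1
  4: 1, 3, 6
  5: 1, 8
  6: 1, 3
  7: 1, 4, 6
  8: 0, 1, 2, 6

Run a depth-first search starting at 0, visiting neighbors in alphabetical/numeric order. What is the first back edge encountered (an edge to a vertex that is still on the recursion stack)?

8→0

DFS from 0 (visiting neighbors in alphabetical/numeric order); mark gray on enter, black on exit:
0 gray
  3 gray
    1 gray
    1 black
  3 black
  5 gray
    5→1: 1 black — skip
    8 gray
      8→0: 0 is gray → back edge
First back edge: 8 → 0.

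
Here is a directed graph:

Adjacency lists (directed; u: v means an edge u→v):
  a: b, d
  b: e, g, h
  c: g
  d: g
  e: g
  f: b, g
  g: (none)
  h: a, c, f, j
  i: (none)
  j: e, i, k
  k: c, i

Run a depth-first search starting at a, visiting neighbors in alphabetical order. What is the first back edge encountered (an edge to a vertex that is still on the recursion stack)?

h->a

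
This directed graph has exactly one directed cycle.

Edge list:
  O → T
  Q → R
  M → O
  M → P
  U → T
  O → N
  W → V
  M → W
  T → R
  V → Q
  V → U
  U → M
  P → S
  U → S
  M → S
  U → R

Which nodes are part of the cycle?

M, U, V, W

DFS with gray/black marking from M:
M gray
  S gray
  S black
  O gray
    T gray
      R gray
      R black
    T black
    N gray
    N black
  O black
  P gray
    P→S: S black — skip
  P black
  W gray
    V gray
      U gray
        U→R: R black — skip
        U→S: S black — skip
        U→T: T black — skip
        U→M: M is gray → back edge
Back edge closes the cycle M → W → V → U → M; its vertices are {M, U, V, W}.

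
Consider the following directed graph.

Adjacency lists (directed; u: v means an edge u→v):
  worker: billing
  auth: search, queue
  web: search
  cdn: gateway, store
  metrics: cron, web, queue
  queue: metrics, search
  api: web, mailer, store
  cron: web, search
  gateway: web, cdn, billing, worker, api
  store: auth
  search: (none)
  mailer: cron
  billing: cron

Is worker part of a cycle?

No

worker lies on a cycle iff there is a path from worker back to itself.
Exploring from worker, it never reaches itself; equivalently, its strongly connected component is a singleton.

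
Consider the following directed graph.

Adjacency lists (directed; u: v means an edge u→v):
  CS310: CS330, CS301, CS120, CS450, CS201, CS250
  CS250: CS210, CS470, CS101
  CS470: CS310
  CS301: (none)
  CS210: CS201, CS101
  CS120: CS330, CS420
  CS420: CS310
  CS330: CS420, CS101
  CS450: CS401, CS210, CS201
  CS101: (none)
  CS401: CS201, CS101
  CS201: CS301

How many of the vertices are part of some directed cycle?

A vertex is on a directed cycle iff it belongs to a strongly connected component of size ≥ 2 (or has a self-loop).
The vertices on cycles are {CS120, CS250, CS310, CS330, CS420, CS470} — 6 in total.

6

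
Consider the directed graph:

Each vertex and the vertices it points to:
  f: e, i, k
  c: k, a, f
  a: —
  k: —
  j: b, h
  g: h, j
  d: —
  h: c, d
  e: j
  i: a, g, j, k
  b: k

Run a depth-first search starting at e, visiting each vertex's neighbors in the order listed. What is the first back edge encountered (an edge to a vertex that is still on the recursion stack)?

DFS from e (visiting each vertex's neighbors in the order listed); mark gray on enter, black on exit:
e gray
  j gray
    b gray
      k gray
      k black
    b black
    h gray
      c gray
        c→k: k black — skip
        a gray
        a black
        f gray
          f→e: e is gray → back edge
First back edge: f → e.

f→e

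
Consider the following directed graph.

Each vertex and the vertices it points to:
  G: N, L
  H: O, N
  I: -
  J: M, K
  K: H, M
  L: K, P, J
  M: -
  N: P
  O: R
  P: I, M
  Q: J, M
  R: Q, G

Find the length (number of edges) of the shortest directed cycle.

6

For each vertex v, BFS finds the shortest path from v back to v.
The shortest such closed walk is H → O → R → Q → J → K → H, length 6.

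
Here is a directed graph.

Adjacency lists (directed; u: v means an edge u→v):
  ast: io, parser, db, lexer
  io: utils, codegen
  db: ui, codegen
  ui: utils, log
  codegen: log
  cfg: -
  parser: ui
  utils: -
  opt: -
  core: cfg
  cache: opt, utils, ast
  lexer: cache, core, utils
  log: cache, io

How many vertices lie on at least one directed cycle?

9

A vertex is on a directed cycle iff it belongs to a strongly connected component of size ≥ 2 (or has a self-loop).
The vertices on cycles are {db, io, ui, ast, log, cache, lexer, parser, codegen} — 9 in total.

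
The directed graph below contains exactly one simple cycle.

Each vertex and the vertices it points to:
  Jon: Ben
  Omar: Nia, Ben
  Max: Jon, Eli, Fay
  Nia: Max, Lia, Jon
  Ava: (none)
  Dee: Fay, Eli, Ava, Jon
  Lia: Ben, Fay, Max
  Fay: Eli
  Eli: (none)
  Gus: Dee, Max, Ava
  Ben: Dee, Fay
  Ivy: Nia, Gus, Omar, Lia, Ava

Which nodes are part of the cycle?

DFS with gray/black marking from Dee:
Dee gray
  Fay gray
    Eli gray
    Eli black
  Fay black
  Dee→Eli: Eli black — skip
  Ava gray
  Ava black
  Jon gray
    Ben gray
      Ben→Dee: Dee is gray → back edge
Back edge closes the cycle Dee → Jon → Ben → Dee; its vertices are {Ben, Dee, Jon}.

Ben, Dee, Jon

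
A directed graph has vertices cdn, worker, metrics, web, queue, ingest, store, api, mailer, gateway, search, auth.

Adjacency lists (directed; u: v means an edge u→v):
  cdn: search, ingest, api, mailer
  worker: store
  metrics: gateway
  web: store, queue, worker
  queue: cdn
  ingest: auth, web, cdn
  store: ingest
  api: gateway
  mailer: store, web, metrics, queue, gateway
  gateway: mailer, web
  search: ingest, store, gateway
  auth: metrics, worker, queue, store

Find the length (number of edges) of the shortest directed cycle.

2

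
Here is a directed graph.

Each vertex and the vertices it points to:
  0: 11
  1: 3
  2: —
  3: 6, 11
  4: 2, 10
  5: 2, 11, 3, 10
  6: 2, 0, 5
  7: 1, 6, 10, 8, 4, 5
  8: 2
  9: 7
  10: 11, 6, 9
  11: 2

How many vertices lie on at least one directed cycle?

8

A vertex is on a directed cycle iff it belongs to a strongly connected component of size ≥ 2 (or has a self-loop).
The vertices on cycles are {1, 3, 4, 5, 6, 7, 9, 10} — 8 in total.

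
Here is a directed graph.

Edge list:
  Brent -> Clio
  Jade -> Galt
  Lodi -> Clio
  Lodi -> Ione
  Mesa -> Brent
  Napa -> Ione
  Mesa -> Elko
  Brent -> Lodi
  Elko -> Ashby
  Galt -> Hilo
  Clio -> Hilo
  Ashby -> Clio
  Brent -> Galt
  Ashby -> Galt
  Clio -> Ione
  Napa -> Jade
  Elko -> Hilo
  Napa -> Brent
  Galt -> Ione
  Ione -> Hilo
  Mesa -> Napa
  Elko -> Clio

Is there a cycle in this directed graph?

DFS with white/gray/black marking, starting from Ione:
Ione gray
  Hilo gray
  Hilo black
Ione black
Mesa gray
  Brent gray
    Clio gray
      Clio→Hilo: Hilo black — skip
      Clio→Ione: Ione black — skip
    Clio black
    Lodi gray
      Lodi→Clio: Clio black — skip
      Lodi→Ione: Ione black — skip
    Lodi black
    Galt gray
      Galt→Ione: Ione black — skip
      Galt→Hilo: Hilo black — skip
    Galt black
  Brent black
  Napa gray
    Jade gray
      Jade→Galt: Galt black — skip
    Jade black
    Napa→Brent: Brent black — skip
    Napa→Ione: Ione black — skip
  Napa black
  Elko gray
    Elko→Clio: Clio black — skip
    Ashby gray
      Ashby→Galt: Galt black — skip
      Ashby→Clio: Clio black — skip
    Ashby black
    Elko→Hilo: Hilo black — skip
  Elko black
Mesa black
Every edge goes to a white or black vertex — no back edge, so the graph is acyclic.

No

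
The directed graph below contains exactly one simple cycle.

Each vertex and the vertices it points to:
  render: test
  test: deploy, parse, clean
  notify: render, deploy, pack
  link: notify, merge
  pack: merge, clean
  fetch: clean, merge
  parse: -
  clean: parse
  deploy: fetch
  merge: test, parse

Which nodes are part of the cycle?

test, fetch, merge, deploy

DFS with gray/black marking from deploy:
deploy gray
  fetch gray
    clean gray
      parse gray
      parse black
    clean black
    merge gray
      test gray
        test→deploy: deploy is gray → back edge
Back edge closes the cycle deploy → fetch → merge → test → deploy; its vertices are {test, fetch, merge, deploy}.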